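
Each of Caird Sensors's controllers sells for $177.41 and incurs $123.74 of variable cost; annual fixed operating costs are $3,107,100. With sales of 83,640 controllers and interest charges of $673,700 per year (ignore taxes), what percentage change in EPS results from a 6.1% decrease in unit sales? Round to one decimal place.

At 83,640 units, contribution = 83,640 × $53.67 = $4,488,958.80.
EBIT = $4,488,958.80 − $3,107,100 = $1,381,858.80.
After interest of $673,700.00, pre-tax earnings = $708,158.80.
Degree of combined leverage = contribution ÷ (EBIT − I) = $4,488,958.80 ÷ $708,158.80 = 6.3389.
%ΔEPS = DCL × %ΔSales = 6.3389 × -6.1% = -38.7%.

-38.7%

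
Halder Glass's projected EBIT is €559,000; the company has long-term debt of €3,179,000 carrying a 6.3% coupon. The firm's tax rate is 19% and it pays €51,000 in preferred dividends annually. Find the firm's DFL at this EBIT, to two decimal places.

1.89

Interest = €200,277.00.
Preferred dividends grossed up pre-tax: €51,000 / (1 − 0.19) = €62,962.96.
DFL = EBIT ÷ [EBIT − I − D_p/(1−t)] = €559,000 ÷ [€559,000 − €200,277.00 − €62,962.96] = €559,000 ÷ €295,760.04 = 1.8900.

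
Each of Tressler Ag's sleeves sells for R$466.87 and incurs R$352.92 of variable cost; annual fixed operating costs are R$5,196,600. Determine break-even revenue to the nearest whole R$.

R$21,291,239

CM per unit = R$466.87 − R$352.92 = R$113.95; CM ratio = R$113.95 / R$466.87 = 0.2441.
Break-even sales = FC ÷ CM ratio = R$5,196,600 × R$466.87 / R$113.95 = R$21,291,239.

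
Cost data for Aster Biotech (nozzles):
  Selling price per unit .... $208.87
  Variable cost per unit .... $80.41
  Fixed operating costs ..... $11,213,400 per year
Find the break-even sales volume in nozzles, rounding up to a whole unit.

Contribution margin per unit = $208.87 − $80.41 = $128.46.
Units to break even: $11,213,400 ÷ $128.46 = 87,290.99, rounded up to 87,291.

87,291 nozzles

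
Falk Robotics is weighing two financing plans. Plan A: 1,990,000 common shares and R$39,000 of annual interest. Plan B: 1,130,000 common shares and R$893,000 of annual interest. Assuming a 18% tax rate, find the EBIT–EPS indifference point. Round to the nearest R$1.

At indifference, (EBIT − 39,000)(1 − t)/1,990,000 = (EBIT − 893,000)(1 − t)/1,130,000.
Cancelling (1 − t) and cross-multiplying: 1,130,000·(EBIT − 39,000) = 1,990,000·(EBIT − 893,000).
EBIT × (1,990,000 − 1,130,000) = 893,000 × 1,990,000 − 39,000 × 1,130,000 = 1,733,000,000,000, so EBIT = 1,733,000,000,000 ÷ 860,000 = 2,015,116.28.

R$2,015,116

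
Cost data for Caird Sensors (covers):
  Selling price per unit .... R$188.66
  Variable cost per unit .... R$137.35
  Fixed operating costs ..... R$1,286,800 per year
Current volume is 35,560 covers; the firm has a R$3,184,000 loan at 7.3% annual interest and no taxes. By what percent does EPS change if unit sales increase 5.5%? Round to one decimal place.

At 35,560 units, contribution = 35,560 × R$51.31 = R$1,824,583.60.
Operating income = contribution − fixed costs = R$1,824,583.60 − R$1,286,800 = R$537,783.60.
Interest = R$232,432.00, so EBIT − I = R$305,351.60.
DCL = total CM / (EBIT − I) = R$1,824,583.60 / R$305,351.60 = 5.9754.
EPS therefore changes by 5.9754 × (+5.5%) = +32.9%.

+32.9%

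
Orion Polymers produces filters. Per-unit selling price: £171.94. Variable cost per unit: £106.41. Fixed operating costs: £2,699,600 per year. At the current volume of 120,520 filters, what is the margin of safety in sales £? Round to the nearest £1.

Each unit contributes £171.94 − £106.41 = £65.53. Break-even units = £2,699,600 ÷ £65.53 = 41,196.40; break-even revenue = 41,196.40 × £171.94 = £7,083,308.77.
Actual sales revenue = 120,520 × £171.94 = £20,722,208.80.
Margin of safety = £20,722,208.80 − £7,083,308.77 = £13,638,900.

£13,638,900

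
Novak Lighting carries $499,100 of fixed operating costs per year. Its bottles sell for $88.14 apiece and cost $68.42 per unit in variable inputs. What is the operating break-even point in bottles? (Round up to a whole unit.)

Each unit contributes $88.14 − $68.42 = $19.72.
Units to break even: $499,100 ÷ $19.72 = 25,309.33, rounded up to 25,310.

25,310 bottles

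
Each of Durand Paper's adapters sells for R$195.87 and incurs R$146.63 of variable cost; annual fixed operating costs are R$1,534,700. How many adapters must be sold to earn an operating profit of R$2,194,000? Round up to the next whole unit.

75,726 adapters

Contribution margin per unit = R$195.87 − R$146.63 = R$49.24.
Need Q such that Q × R$49.24 − R$1,534,700 = R$2,194,000, i.e. Q = R$3,728,700 / R$49.24 = 75,725.02 → 75,726.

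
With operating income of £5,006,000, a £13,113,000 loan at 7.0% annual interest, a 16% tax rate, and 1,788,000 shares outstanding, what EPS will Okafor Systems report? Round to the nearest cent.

£1.92

Pre-tax income = £5,006,000 − £917,910.00 = £4,088,090.00.
After tax at 16%: net income = £4,088,090.00 × 0.84 = £3,433,995.60.
Per share: £3,433,995.60 / 1,788,000 shares = £1.92.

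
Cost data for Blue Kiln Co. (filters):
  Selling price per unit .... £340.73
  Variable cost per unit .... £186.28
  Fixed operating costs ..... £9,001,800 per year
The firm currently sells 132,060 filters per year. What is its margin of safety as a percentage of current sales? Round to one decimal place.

Contribution margin per unit = £340.73 − £186.28 = £154.45. Break-even units = £9,001,800 ÷ £154.45 = 58,282.94; break-even revenue = 58,282.94 × £340.73 = £19,858,745.96.
Actual sales revenue = 132,060 × £340.73 = £44,996,803.80.
Margin of safety = (£44,996,803.80 − £19,858,745.96) ÷ £44,996,803.80 = 55.9%.

55.9%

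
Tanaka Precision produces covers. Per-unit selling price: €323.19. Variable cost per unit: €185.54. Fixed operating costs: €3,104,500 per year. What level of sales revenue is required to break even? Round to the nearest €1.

CM per unit = €323.19 − €185.54 = €137.65; CM ratio = €137.65 / €323.19 = 0.4259.
Break-even sales = FC ÷ CM ratio = €3,104,500 × €323.19 / €137.65 = €7,289,091.

€7,289,091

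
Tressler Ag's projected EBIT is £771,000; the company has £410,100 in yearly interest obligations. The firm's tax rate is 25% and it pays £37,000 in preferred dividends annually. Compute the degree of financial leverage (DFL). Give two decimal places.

2.47

Annual interest charges come to £410,100.00.
Preferred dividends grossed up pre-tax: £37,000 / (1 − 0.25) = £49,333.33.
DFL = EBIT ÷ [EBIT − I − D_p/(1−t)] = £771,000 ÷ [£771,000 − £410,100.00 − £49,333.33] = £771,000 ÷ £311,566.67 = 2.4746.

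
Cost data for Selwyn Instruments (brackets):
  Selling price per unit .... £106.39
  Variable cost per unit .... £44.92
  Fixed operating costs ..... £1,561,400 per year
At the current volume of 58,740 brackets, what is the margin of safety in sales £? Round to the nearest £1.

£3,546,935

Contribution margin per unit = £106.39 − £44.92 = £61.47. Break-even units = £1,561,400 ÷ £61.47 = 25,401.01; break-even revenue = 25,401.01 × £106.39 = £2,702,413.31.
Actual sales revenue = 58,740 × £106.39 = £6,249,348.60.
Margin of safety = £6,249,348.60 − £2,702,413.31 = £3,546,935.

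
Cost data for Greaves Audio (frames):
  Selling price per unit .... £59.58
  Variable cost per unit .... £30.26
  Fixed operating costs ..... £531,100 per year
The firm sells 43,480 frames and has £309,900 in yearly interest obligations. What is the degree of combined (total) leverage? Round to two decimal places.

At 43,480 units, contribution = 43,480 × £29.32 = £1,274,833.60.
Operating income = contribution − fixed costs = £1,274,833.60 − £531,100 = £743,733.60. Interest = £309,900.00, so EBIT − I = £433,833.60.
Degree of total leverage = total CM / (EBIT − interest) = £1,274,833.60 / £433,833.60 = 2.9385.

2.94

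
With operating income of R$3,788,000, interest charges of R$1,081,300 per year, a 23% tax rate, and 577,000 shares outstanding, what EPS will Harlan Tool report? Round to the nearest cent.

R$3.61

Interest = R$1,081,300.00, so EBT = R$3,788,000 − R$1,081,300.00 = R$2,706,700.00.
Net income = R$2,706,700.00 × (1 − 0.23) = R$2,084,159.00.
Per share: R$2,084,159.00 / 577,000 shares = R$3.61.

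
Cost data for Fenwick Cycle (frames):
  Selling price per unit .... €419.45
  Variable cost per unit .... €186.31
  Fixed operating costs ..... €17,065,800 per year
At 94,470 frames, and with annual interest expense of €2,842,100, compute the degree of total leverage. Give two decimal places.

10.40

Total contribution margin = 94,470 × €233.14 = €22,024,735.80.
Subtracting fixed costs: EBIT = €22,024,735.80 − €17,065,800 = €4,958,935.80. Interest = €2,842,100.00, so EBIT − I = €2,116,835.80.
Degree of total leverage = total CM / (EBIT − interest) = €22,024,735.80 / €2,116,835.80 = 10.4046.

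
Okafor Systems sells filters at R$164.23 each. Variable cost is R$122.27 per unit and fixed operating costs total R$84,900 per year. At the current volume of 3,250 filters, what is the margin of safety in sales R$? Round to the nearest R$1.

Unit CM = price − variable cost = R$164.23 − R$122.27 = R$41.96. Break-even units = R$84,900 ÷ R$41.96 = 2,023.36; break-even revenue = 2,023.36 × R$164.23 = R$332,295.69.
Current sales = 3,250 × R$164.23 = R$533,747.50.
Margin of safety = R$533,747.50 − R$332,295.69 = R$201,452.

R$201,452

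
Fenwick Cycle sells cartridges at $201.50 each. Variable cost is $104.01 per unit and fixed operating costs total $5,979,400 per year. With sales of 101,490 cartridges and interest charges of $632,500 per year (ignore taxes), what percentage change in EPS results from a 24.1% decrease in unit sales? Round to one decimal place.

-72.6%

Total contribution margin = 101,490 × $97.49 = $9,894,260.10.
EBIT = $9,894,260.10 − $5,979,400 = $3,914,860.10.
Interest = $632,500.00, so EBIT − I = $3,282,360.10.
DCL = total CM / (EBIT − I) = $9,894,260.10 / $3,282,360.10 = 3.0144.
%ΔEPS = DCL × %ΔSales = 3.0144 × -24.1% = -72.6%.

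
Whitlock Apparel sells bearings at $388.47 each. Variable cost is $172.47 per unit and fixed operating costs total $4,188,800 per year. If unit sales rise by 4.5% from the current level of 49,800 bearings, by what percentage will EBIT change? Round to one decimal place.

At 49,800 units, contribution = 49,800 × $216.00 = $10,756,800.00.
Operating income = contribution − fixed costs = $10,756,800.00 − $4,188,800 = $6,568,000.00.
Degree of operating leverage = $10,756,800.00 / $6,568,000.00 = 1.6378.
Operating income changes by 1.6378 × +4.5% = +7.4%.

+7.4%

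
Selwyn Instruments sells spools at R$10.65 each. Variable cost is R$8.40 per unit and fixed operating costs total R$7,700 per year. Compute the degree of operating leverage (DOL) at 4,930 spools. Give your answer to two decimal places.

3.27

Total contribution margin = 4,930 × R$2.25 = R$11,092.50.
Operating income = contribution − fixed costs = R$11,092.50 − R$7,700 = R$3,392.50.
Degree of operating leverage = R$11,092.50 / R$3,392.50 = 3.2697.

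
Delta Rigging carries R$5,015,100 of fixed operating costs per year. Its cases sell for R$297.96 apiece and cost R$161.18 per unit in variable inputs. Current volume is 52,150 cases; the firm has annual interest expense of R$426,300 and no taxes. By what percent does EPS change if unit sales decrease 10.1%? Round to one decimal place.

-42.6%

Total contribution margin = 52,150 × R$136.78 = R$7,133,077.00.
Operating income = contribution − fixed costs = R$7,133,077.00 − R$5,015,100 = R$2,117,977.00.
After interest of R$426,300.00, pre-tax earnings = R$1,691,677.00.
DCL = total CM / (EBIT − I) = R$7,133,077.00 / R$1,691,677.00 = 4.2166.
EPS therefore changes by 4.2166 × (-10.1%) = -42.6%.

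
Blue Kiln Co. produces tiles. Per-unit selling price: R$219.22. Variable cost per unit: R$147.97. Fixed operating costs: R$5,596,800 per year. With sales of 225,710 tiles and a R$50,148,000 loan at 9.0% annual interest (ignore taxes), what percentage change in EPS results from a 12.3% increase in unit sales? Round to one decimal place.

Contribution at this volume is 225,710 × R$71.25 = R$16,081,837.50.
Operating income = contribution − fixed costs = R$16,081,837.50 − R$5,596,800 = R$10,485,037.50.
Interest = R$4,513,320.00, so EBIT − I = R$5,971,717.50.
Degree of combined leverage = contribution ÷ (EBIT − I) = R$16,081,837.50 ÷ R$5,971,717.50 = 2.6930.
%ΔEPS = DCL × %ΔSales = 2.6930 × +12.3% = +33.1%.

+33.1%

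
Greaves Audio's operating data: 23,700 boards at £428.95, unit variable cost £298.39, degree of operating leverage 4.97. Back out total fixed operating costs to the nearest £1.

At 23,700 units, contribution = 23,700 × £130.56 = £3,094,272.00.
Since DOL = CM ÷ EBIT, EBIT = £3,094,272.00 ÷ 4.97 = £622,589.94.
Fixed costs = CM − EBIT = £3,094,272.00 − £622,589.94 = £2,471,682.

£2,471,682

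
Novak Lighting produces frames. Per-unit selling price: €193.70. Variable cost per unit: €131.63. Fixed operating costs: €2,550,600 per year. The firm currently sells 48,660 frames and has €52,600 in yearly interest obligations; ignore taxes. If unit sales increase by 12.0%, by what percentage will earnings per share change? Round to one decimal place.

+86.9%

Contribution at this volume is 48,660 × €62.07 = €3,020,326.20.
EBIT = €3,020,326.20 − €2,550,600 = €469,726.20.
After interest of €52,600.00, pre-tax earnings = €417,126.20.
DCL = total CM / (EBIT − I) = €3,020,326.20 / €417,126.20 = 7.2408.
%ΔEPS = DCL × %ΔSales = 7.2408 × +12.0% = +86.9%.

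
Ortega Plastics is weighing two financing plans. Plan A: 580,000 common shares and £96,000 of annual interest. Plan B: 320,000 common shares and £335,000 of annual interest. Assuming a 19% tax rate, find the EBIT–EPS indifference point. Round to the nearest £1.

Set EPS_A = EPS_B: (EBIT − £96,000)(1 − 0.19) ÷ 580,000 = (EBIT − £335,000)(1 − 0.19) ÷ 320,000.
The (1 − t) factor cancels: (EBIT − 96,000) × 320,000 = (EBIT − 335,000) × 580,000.
Solving, EBIT = (335,000·580,000 − 96,000·320,000) / (580,000 − 320,000) = 163,580,000,000 / 260,000 = 629,153.85.

£629,154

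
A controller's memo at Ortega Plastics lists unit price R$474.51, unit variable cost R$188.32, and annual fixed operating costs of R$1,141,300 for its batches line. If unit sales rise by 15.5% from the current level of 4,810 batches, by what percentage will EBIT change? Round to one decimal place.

Contribution at this volume is 4,810 × R$286.19 = R$1,376,573.90.
EBIT = R$1,376,573.90 − R$1,141,300 = R$235,273.90.
Degree of operating leverage = R$1,376,573.90 / R$235,273.90 = 5.8509.
Operating income changes by 5.8509 × +15.5% = +90.7%.

+90.7%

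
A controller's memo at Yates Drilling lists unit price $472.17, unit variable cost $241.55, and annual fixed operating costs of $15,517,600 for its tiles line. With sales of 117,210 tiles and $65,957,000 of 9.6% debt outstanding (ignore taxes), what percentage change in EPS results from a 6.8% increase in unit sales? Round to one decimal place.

+35.5%

At 117,210 units, contribution = 117,210 × $230.62 = $27,030,970.20.
Subtracting fixed costs: EBIT = $27,030,970.20 − $15,517,600 = $11,513,370.20.
After interest of $6,331,872.00, pre-tax earnings = $5,181,498.20.
DCL = total CM / (EBIT − I) = $27,030,970.20 / $5,181,498.20 = 5.2168.
%ΔEPS = DCL × %ΔSales = 5.2168 × +6.8% = +35.5%.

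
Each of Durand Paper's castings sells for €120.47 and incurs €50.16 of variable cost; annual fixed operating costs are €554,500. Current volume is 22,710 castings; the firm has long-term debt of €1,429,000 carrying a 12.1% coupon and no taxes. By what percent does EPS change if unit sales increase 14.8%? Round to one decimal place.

+27.2%

At 22,710 units, contribution = 22,710 × €70.31 = €1,596,740.10.
Operating income = contribution − fixed costs = €1,596,740.10 − €554,500 = €1,042,240.10.
After interest of €172,909.00, pre-tax earnings = €869,331.10.
Degree of combined leverage = contribution ÷ (EBIT − I) = €1,596,740.10 ÷ €869,331.10 = 1.8367.
EPS therefore changes by 1.8367 × (+14.8%) = +27.2%.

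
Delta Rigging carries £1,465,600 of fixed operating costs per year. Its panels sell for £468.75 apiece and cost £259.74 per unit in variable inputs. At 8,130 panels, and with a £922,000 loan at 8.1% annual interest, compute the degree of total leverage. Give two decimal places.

10.69

Contribution at this volume is 8,130 × £209.01 = £1,699,251.30.
EBIT = £1,699,251.30 − £1,465,600 = £233,651.30. Interest = £74,682.00, so EBIT − I = £158,969.30.
Degree of total leverage = total CM / (EBIT − interest) = £1,699,251.30 / £158,969.30 = 10.6892.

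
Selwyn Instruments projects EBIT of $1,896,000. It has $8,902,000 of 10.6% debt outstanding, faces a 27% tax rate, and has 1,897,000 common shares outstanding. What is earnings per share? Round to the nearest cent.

Interest = $943,612.00, so EBT = $1,896,000 − $943,612.00 = $952,388.00.
Net income = $952,388.00 × (1 − 0.27) = $695,243.24.
Per share: $695,243.24 / 1,897,000 shares = $0.37.

$0.37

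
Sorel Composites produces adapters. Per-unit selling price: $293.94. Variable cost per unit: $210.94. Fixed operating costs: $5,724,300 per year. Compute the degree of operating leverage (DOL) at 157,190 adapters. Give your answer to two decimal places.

At 157,190 units, contribution = 157,190 × $83.00 = $13,046,770.00.
Subtracting fixed costs: EBIT = $13,046,770.00 − $5,724,300 = $7,322,470.00.
So DOL = total CM / EBIT = $13,046,770.00 / $7,322,470.00 = 1.7817.

1.78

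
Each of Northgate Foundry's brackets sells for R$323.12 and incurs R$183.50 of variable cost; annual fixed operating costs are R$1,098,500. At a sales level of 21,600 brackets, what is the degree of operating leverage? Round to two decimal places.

1.57

Total contribution margin = 21,600 × R$139.62 = R$3,015,792.00.
Subtracting fixed costs: EBIT = R$3,015,792.00 − R$1,098,500 = R$1,917,292.00.
Degree of operating leverage = R$3,015,792.00 / R$1,917,292.00 = 1.5729.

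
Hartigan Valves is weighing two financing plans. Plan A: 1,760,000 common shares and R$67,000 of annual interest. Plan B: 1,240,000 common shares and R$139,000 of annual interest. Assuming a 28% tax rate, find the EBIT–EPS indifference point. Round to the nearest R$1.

R$310,692

At indifference, (EBIT − 67,000)(1 − t)/1,760,000 = (EBIT − 139,000)(1 − t)/1,240,000.
The (1 − t) factor cancels: (EBIT − 67,000) × 1,240,000 = (EBIT − 139,000) × 1,760,000.
EBIT × (1,760,000 − 1,240,000) = 139,000 × 1,760,000 − 67,000 × 1,240,000 = 161,560,000,000, so EBIT = 161,560,000,000 ÷ 520,000 = 310,692.31.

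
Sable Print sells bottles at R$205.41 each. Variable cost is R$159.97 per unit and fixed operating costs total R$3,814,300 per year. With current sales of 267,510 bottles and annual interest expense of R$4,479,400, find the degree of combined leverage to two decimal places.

Contribution at this volume is 267,510 × R$45.44 = R$12,155,654.40.
EBIT = R$12,155,654.40 − R$3,814,300 = R$8,341,354.40. Interest = R$4,479,400.00, so EBIT − I = R$3,861,954.40.
DCL = contribution ÷ (EBIT − I) = R$12,155,654.40 ÷ R$3,861,954.40 = 3.1475.

3.15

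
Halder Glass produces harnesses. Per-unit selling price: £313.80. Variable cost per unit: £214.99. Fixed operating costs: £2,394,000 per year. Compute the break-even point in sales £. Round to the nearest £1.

Contribution margin per unit = £313.80 − £214.99 = £98.81, a CM ratio of £98.81 ÷ £313.80 = 0.3149.
Break-even sales = FC ÷ CM ratio = £2,394,000 × £313.80 / £98.81 = £7,602,846.

£7,602,846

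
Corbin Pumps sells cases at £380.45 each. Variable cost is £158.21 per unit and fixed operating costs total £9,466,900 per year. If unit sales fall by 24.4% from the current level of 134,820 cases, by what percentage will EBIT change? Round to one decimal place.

At 134,820 units, contribution = 134,820 × £222.24 = £29,962,396.80.
Operating income = contribution − fixed costs = £29,962,396.80 − £9,466,900 = £20,495,496.80.
DOL = contribution ÷ EBIT = £29,962,396.80 ÷ £20,495,496.80 = 1.4619.
So EBIT moves 1.4619 × (-24.4%) = -35.7%.

-35.7%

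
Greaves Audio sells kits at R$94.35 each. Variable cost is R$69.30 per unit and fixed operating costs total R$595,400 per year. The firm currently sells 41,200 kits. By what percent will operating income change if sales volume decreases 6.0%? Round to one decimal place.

-14.2%

Contribution at this volume is 41,200 × R$25.05 = R$1,032,060.00.
Subtracting fixed costs: EBIT = R$1,032,060.00 − R$595,400 = R$436,660.00.
DOL = contribution ÷ EBIT = R$1,032,060.00 ÷ R$436,660.00 = 2.3635.
%ΔEBIT = DOL × %ΔSales = 2.3635 × -6.0% = -14.2%.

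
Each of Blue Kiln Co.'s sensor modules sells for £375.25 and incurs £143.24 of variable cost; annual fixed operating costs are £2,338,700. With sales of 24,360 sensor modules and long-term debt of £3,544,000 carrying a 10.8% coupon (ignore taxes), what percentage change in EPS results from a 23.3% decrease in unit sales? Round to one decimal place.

Total contribution margin = 24,360 × £232.01 = £5,651,763.60.
EBIT = £5,651,763.60 − £2,338,700 = £3,313,063.60.
Interest = £382,752.00, so EBIT − I = £2,930,311.60.
DCL = total CM / (EBIT − I) = £5,651,763.60 / £2,930,311.60 = 1.9287.
EPS therefore changes by 1.9287 × (-23.3%) = -44.9%.

-44.9%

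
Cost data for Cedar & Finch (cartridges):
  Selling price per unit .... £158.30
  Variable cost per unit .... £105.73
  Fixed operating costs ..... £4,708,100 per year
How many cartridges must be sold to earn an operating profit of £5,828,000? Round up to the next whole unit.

200,421 cartridges

Each unit contributes £158.30 − £105.73 = £52.57.
Required volume = (fixed costs + target profit) ÷ CM = (£4,708,100 + £5,828,000) ÷ £52.57 = 200,420.39, so 200,421 cartridges.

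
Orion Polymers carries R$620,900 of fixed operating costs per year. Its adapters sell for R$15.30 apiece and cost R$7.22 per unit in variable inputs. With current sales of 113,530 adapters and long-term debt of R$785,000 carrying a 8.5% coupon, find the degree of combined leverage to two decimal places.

Contribution at this volume is 113,530 × R$8.08 = R$917,322.40.
Operating income = contribution − fixed costs = R$917,322.40 − R$620,900 = R$296,422.40. Interest = R$66,725.00, so EBIT − I = R$229,697.40.
DCL = contribution ÷ (EBIT − I) = R$917,322.40 ÷ R$229,697.40 = 3.9936.

3.99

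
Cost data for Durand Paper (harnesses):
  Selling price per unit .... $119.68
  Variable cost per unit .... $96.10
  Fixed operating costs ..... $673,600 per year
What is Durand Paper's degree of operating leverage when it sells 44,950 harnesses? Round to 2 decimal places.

At 44,950 units, contribution = 44,950 × $23.58 = $1,059,921.00.
EBIT = $1,059,921.00 − $673,600 = $386,321.00.
DOL = contribution ÷ EBIT = $1,059,921.00 ÷ $386,321.00 = 2.7436.

2.74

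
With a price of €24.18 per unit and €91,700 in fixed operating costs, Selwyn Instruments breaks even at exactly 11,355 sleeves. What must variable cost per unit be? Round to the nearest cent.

€16.10

At break-even, FC = Q × (P − VC), so P − VC = €91,700 ÷ 11,355 = €8.0757.
Hence VC = price − CM = €24.18 − €8.0757 = €16.10.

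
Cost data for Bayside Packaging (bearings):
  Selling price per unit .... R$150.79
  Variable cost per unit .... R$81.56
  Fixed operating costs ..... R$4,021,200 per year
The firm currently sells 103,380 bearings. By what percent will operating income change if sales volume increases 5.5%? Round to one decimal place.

+12.6%

Contribution at this volume is 103,380 × R$69.23 = R$7,156,997.40.
Operating income = contribution − fixed costs = R$7,156,997.40 − R$4,021,200 = R$3,135,797.40.
So DOL = total CM / EBIT = R$7,156,997.40 / R$3,135,797.40 = 2.2824.
%ΔEBIT = DOL × %ΔSales = 2.2824 × +5.5% = +12.6%.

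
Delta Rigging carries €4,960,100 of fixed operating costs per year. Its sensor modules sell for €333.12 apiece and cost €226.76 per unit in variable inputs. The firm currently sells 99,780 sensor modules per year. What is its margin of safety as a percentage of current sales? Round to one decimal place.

Contribution margin per unit = €333.12 − €226.76 = €106.36. Break-even units = €4,960,100 ÷ €106.36 = 46,635.01; break-even revenue = 46,635.01 × €333.12 = €15,535,055.58.
Actual sales revenue = 99,780 × €333.12 = €33,238,713.60.
Margin of safety = (€33,238,713.60 − €15,535,055.58) ÷ €33,238,713.60 = 53.3%.

53.3%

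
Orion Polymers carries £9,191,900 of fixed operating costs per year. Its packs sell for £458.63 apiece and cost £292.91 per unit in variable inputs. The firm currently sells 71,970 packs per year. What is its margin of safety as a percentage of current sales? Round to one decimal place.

Each unit contributes £458.63 − £292.91 = £165.72. Break-even units = £9,191,900 ÷ £165.72 = 55,466.45; break-even revenue = 55,466.45 × £458.63 = £25,438,577.70.
Current sales = 71,970 × £458.63 = £33,007,601.10.
Margin of safety = (£33,007,601.10 − £25,438,577.70) ÷ £33,007,601.10 = 22.9%.

22.9%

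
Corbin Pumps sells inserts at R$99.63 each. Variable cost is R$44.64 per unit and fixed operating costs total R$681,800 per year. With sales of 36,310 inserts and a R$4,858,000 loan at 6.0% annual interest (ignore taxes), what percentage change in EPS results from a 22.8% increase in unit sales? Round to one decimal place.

Contribution at this volume is 36,310 × R$54.99 = R$1,996,686.90.
EBIT = R$1,996,686.90 − R$681,800 = R$1,314,886.90.
After interest of R$291,480.00, pre-tax earnings = R$1,023,406.90.
Degree of combined leverage = contribution ÷ (EBIT − I) = R$1,996,686.90 ÷ R$1,023,406.90 = 1.9510.
%ΔEPS = DCL × %ΔSales = 1.9510 × +22.8% = +44.5%.

+44.5%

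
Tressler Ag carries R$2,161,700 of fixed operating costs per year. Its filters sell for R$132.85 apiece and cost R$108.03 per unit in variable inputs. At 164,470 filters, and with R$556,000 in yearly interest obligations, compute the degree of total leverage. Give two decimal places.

2.99

Total contribution margin = 164,470 × R$24.82 = R$4,082,145.40.
Subtracting fixed costs: EBIT = R$4,082,145.40 − R$2,161,700 = R$1,920,445.40. Interest = R$556,000.00, so EBIT − I = R$1,364,445.40.
DCL = contribution ÷ (EBIT − I) = R$4,082,145.40 ÷ R$1,364,445.40 = 2.9918.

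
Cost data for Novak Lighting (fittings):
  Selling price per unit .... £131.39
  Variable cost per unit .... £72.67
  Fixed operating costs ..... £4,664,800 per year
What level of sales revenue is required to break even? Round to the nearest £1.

Contribution margin per unit = £131.39 − £72.67 = £58.72, a CM ratio of £58.72 ÷ £131.39 = 0.4469.
Break-even revenue = fixed costs × price ÷ CM = £4,664,800 × £131.39 ÷ £58.72 = £10,437,808.

£10,437,808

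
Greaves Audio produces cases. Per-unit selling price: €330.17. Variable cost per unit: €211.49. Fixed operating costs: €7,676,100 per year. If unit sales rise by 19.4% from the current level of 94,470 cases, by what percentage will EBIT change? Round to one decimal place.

Total contribution margin = 94,470 × €118.68 = €11,211,699.60.
Operating income = contribution − fixed costs = €11,211,699.60 − €7,676,100 = €3,535,599.60.
Degree of operating leverage = €11,211,699.60 / €3,535,599.60 = 3.1711.
%ΔEBIT = DOL × %ΔSales = 3.1711 × +19.4% = +61.5%.

+61.5%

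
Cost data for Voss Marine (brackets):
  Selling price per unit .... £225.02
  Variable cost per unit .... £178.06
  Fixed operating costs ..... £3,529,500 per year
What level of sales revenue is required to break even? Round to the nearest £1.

Contribution margin per unit = £225.02 − £178.06 = £46.96, a CM ratio of £46.96 ÷ £225.02 = 0.2087.
Break-even sales = FC ÷ CM ratio = £3,529,500 × £225.02 / £46.96 = £16,912,438.

£16,912,438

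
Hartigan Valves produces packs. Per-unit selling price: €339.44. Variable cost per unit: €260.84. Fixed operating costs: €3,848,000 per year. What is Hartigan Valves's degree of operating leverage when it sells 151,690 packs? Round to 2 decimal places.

Contribution at this volume is 151,690 × €78.60 = €11,922,834.00.
Operating income = contribution − fixed costs = €11,922,834.00 − €3,848,000 = €8,074,834.00.
So DOL = total CM / EBIT = €11,922,834.00 / €8,074,834.00 = 1.4765.

1.48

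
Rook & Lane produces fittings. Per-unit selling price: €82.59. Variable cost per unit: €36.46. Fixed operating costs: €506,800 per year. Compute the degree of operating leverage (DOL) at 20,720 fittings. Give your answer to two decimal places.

2.13

Contribution at this volume is 20,720 × €46.13 = €955,813.60.
Subtracting fixed costs: EBIT = €955,813.60 − €506,800 = €449,013.60.
Degree of operating leverage = €955,813.60 / €449,013.60 = 2.1287.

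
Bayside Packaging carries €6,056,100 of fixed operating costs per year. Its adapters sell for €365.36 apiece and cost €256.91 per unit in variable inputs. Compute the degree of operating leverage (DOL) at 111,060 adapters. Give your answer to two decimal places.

2.01

Total contribution margin = 111,060 × €108.45 = €12,044,457.00.
Operating income = contribution − fixed costs = €12,044,457.00 − €6,056,100 = €5,988,357.00.
So DOL = total CM / EBIT = €12,044,457.00 / €5,988,357.00 = 2.0113.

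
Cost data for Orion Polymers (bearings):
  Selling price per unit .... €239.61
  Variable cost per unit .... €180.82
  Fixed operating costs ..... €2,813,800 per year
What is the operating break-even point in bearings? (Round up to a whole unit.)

47,862 bearings

Unit CM = price − variable cost = €239.61 − €180.82 = €58.79.
Break-even volume = fixed costs ÷ CM per unit = €2,813,800 ÷ €58.79 = 47,861.88, so 47,862 bearings.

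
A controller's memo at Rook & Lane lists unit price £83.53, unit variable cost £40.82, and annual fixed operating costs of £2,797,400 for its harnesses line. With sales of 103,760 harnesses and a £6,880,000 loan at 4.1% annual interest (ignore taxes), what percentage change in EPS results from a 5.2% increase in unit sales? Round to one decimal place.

+17.0%

Contribution at this volume is 103,760 × £42.71 = £4,431,589.60.
Operating income = contribution − fixed costs = £4,431,589.60 − £2,797,400 = £1,634,189.60.
Interest = £282,080.00, so EBIT − I = £1,352,109.60.
DCL = total CM / (EBIT − I) = £4,431,589.60 / £1,352,109.60 = 3.2775.
EPS therefore changes by 3.2775 × (+5.2%) = +17.0%.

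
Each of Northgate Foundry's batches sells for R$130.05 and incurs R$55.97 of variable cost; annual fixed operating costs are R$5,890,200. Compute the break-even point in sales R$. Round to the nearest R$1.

Contribution margin per unit = R$130.05 − R$55.97 = R$74.08, a CM ratio of R$74.08 ÷ R$130.05 = 0.5696.
Break-even revenue = fixed costs × price ÷ CM = R$5,890,200 × R$130.05 ÷ R$74.08 = R$10,340,450.

R$10,340,450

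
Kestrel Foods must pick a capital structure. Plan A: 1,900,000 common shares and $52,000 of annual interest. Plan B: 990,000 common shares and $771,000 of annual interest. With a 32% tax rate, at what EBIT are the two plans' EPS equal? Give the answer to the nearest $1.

Set EPS_A = EPS_B: (EBIT − $52,000)(1 − 0.32) ÷ 1,900,000 = (EBIT − $771,000)(1 − 0.32) ÷ 990,000.
The (1 − t) factor cancels: (EBIT − 52,000) × 990,000 = (EBIT − 771,000) × 1,900,000.
Solving, EBIT = (771,000·1,900,000 − 52,000·990,000) / (1,900,000 − 990,000) = 1,413,420,000,000 / 910,000 = 1,553,208.79.

$1,553,209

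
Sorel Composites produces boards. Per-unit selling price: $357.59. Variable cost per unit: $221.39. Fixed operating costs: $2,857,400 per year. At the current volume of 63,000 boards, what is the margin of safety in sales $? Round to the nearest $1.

Unit CM = price − variable cost = $357.59 − $221.39 = $136.20. Break-even units = $2,857,400 ÷ $136.20 = 20,979.44; break-even revenue = 20,979.44 × $357.59 = $7,502,038.66.
Current sales = 63,000 × $357.59 = $22,528,170.00.
Margin of safety = $22,528,170.00 − $7,502,038.66 = $15,026,131.

$15,026,131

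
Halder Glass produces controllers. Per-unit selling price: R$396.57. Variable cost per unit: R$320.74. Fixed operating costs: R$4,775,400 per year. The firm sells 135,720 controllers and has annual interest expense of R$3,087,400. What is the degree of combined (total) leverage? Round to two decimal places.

At 135,720 units, contribution = 135,720 × R$75.83 = R$10,291,647.60.
Operating income = contribution − fixed costs = R$10,291,647.60 − R$4,775,400 = R$5,516,247.60. Interest = R$3,087,400.00, so EBIT − I = R$2,428,847.60.
Degree of total leverage = total CM / (EBIT − interest) = R$10,291,647.60 / R$2,428,847.60 = 4.2373.

4.24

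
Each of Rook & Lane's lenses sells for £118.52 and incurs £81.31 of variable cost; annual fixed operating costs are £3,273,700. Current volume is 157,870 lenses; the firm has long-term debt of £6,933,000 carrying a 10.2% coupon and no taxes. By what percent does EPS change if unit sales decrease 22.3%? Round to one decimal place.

Total contribution margin = 157,870 × £37.21 = £5,874,342.70.
EBIT = £5,874,342.70 − £3,273,700 = £2,600,642.70.
After interest of £707,166.00, pre-tax earnings = £1,893,476.70.
DCL = total CM / (EBIT − I) = £5,874,342.70 / £1,893,476.70 = 3.1024.
EPS therefore changes by 3.1024 × (-22.3%) = -69.2%.

-69.2%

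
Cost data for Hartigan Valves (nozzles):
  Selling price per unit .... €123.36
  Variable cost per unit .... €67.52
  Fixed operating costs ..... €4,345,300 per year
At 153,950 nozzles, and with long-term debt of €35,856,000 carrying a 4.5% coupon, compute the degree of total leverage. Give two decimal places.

At 153,950 units, contribution = 153,950 × €55.84 = €8,596,568.00.
Operating income = contribution − fixed costs = €8,596,568.00 − €4,345,300 = €4,251,268.00. Interest = €1,613,520.00.
DOL = €8,596,568.00 ÷ €4,251,268.00 = 2.0221; DFL = €4,251,268.00 ÷ €2,637,748.00 = 1.6117.
DCL = DOL × DFL = 2.0221 × 1.6117 = 3.2590.

3.26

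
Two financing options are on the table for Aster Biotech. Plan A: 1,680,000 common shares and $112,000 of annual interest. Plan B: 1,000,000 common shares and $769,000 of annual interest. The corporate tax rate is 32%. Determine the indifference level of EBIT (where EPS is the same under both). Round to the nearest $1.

$1,735,176

Set EPS_A = EPS_B: (EBIT − $112,000)(1 − 0.32) ÷ 1,680,000 = (EBIT − $769,000)(1 − 0.32) ÷ 1,000,000.
Cancelling (1 − t) and cross-multiplying: 1,000,000·(EBIT − 112,000) = 1,680,000·(EBIT − 769,000).
Solving, EBIT = (769,000·1,680,000 − 112,000·1,000,000) / (1,680,000 − 1,000,000) = 1,179,920,000,000 / 680,000 = 1,735,176.47.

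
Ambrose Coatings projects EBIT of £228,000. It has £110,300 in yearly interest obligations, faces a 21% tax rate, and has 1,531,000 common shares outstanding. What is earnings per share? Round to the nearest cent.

Pre-tax income = £228,000 − £110,300.00 = £117,700.00.
After tax at 21%: net income = £117,700.00 × 0.79 = £92,983.00.
Per share: £92,983.00 / 1,531,000 shares = £0.06.

£0.06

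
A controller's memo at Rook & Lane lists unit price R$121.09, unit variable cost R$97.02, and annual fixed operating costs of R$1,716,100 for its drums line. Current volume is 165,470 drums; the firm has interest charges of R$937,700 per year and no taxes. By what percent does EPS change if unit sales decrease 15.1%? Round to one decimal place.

-45.3%

Total contribution margin = 165,470 × R$24.07 = R$3,982,862.90.
EBIT = R$3,982,862.90 − R$1,716,100 = R$2,266,762.90.
After interest of R$937,700.00, pre-tax earnings = R$1,329,062.90.
DCL = total CM / (EBIT − I) = R$3,982,862.90 / R$1,329,062.90 = 2.9967.
EPS therefore changes by 2.9967 × (-15.1%) = -45.3%.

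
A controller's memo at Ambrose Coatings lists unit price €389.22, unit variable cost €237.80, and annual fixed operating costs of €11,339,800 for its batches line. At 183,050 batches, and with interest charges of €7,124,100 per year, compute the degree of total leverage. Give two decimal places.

At 183,050 units, contribution = 183,050 × €151.42 = €27,717,431.00.
Operating income = contribution − fixed costs = €27,717,431.00 − €11,339,800 = €16,377,631.00. Interest = €7,124,100.00, so EBIT − I = €9,253,531.00.
DCL = contribution ÷ (EBIT − I) = €27,717,431.00 ÷ €9,253,531.00 = 2.9953.

3.00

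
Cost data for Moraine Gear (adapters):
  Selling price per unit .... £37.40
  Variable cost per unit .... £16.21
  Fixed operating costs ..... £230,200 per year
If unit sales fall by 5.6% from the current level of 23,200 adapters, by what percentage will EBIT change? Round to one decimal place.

-10.5%

Total contribution margin = 23,200 × £21.19 = £491,608.00.
Subtracting fixed costs: EBIT = £491,608.00 − £230,200 = £261,408.00.
DOL = contribution ÷ EBIT = £491,608.00 ÷ £261,408.00 = 1.8806.
So EBIT moves 1.8806 × (-5.6%) = -10.5%.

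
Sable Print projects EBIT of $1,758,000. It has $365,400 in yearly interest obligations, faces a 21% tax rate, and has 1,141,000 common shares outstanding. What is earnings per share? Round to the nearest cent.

Interest = $365,400.00, so EBT = $1,758,000 − $365,400.00 = $1,392,600.00.
After tax at 21%: net income = $1,392,600.00 × 0.79 = $1,100,154.00.
EPS = $1,100,154.00 ÷ 1,141,000 = $0.96.

$0.96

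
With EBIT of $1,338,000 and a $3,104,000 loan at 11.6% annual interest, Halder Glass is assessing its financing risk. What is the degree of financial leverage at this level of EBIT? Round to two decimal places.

Annual interest charges come to $360,064.00.
Degree of financial leverage = EBIT / (EBIT − interest) = $1,338,000 / $977,936.00 = 1.3682.

1.37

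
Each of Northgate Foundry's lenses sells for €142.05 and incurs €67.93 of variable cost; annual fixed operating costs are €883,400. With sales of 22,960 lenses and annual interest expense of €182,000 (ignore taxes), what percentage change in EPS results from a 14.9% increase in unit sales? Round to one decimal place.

Total contribution margin = 22,960 × €74.12 = €1,701,795.20.
EBIT = €1,701,795.20 − €883,400 = €818,395.20.
Interest = €182,000.00, so EBIT − I = €636,395.20.
Degree of combined leverage = contribution ÷ (EBIT − I) = €1,701,795.20 ÷ €636,395.20 = 2.6741.
EPS therefore changes by 2.6741 × (+14.9%) = +39.8%.

+39.8%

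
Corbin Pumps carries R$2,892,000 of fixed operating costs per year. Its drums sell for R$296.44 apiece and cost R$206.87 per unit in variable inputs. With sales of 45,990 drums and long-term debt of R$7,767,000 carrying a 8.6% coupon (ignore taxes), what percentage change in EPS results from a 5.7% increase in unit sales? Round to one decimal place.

+42.0%

At 45,990 units, contribution = 45,990 × R$89.57 = R$4,119,324.30.
Subtracting fixed costs: EBIT = R$4,119,324.30 − R$2,892,000 = R$1,227,324.30.
After interest of R$667,962.00, pre-tax earnings = R$559,362.30.
Degree of combined leverage = contribution ÷ (EBIT − I) = R$4,119,324.30 ÷ R$559,362.30 = 7.3643.
EPS therefore changes by 7.3643 × (+5.7%) = +42.0%.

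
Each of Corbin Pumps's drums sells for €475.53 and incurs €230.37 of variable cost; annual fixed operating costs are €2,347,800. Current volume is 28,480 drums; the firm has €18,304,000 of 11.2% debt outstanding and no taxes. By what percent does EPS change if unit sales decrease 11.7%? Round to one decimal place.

At 28,480 units, contribution = 28,480 × €245.16 = €6,982,156.80.
EBIT = €6,982,156.80 − €2,347,800 = €4,634,356.80.
After interest of €2,050,048.00, pre-tax earnings = €2,584,308.80.
Degree of combined leverage = contribution ÷ (EBIT − I) = €6,982,156.80 ÷ €2,584,308.80 = 2.7018.
EPS therefore changes by 2.7018 × (-11.7%) = -31.6%.

-31.6%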